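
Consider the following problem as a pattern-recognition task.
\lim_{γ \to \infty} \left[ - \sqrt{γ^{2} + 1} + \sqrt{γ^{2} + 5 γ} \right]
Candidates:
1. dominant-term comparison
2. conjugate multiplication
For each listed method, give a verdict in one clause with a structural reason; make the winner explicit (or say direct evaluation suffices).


Diagnosis: conjugate multiplication — infinity minus infinity with a radical in play — multiply by the conjugate so the divergences of \sqrt{γ^{2} + 5 γ} and \sqrt{γ^{2} + 1} annihilate.
- dominant-term comparison — no dominant power emerges to decide the limit by degree comparison.
- conjugate multiplication — applicable, and directly so.


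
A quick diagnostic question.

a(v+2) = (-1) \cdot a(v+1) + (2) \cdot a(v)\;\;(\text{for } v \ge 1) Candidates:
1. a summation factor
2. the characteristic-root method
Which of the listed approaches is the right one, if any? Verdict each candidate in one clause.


Best approach: the characteristic-root method — every coefficient is a fixed number and the forcing is zero — substitute r^v and read off the root equation.
- a summation factor: the recurrence reaches back more than one step, outside the first-order family a summation factor normalizes.
- the characteristic-root method — yes, a natural case for it.


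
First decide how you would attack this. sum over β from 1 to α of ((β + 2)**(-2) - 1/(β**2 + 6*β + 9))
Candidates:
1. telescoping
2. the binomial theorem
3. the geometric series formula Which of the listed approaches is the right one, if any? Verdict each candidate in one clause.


Diagnosis: telescoping — this sum is a zipper: each term contributes (β + 2)**(-2) and removes the next index's value, which the following term puts back, closing term by term.
- telescoping: applies; the problem has the shape this method handles.
- the binomial theorem — the terms lack the binomial-coefficient-weighted complementary-power pattern of an expansion.
- the geometric series formula — no single multiplier carries one term to the next throughout the sum.


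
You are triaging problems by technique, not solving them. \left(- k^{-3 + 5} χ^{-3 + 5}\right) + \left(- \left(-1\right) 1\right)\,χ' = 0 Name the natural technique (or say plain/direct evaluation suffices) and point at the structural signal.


Technique: separation of variables — all dependence on the two variables factors apart, the defining separable shape.


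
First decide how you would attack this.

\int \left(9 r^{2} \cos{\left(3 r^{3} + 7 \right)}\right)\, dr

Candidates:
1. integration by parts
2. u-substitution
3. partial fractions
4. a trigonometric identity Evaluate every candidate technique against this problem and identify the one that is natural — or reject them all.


Method: u-substitution — gathered as a product, the integrand carries the factor 9 r^{2} — up to a constant, the derivative of the inner expression 3 r^{3} + 7 — so u = 3 r^{3} + 7 collapses the integral.
- integration by parts — a polynomial factor is present, but its partner is not an exp, sine, or cosine of a degree-1 argument, nor a logarithm.
- u-substitution: applicable, and directly so.
- partial fractions: there is no rational-function structure to decompose.
- a trigonometric identity: neither the even-power reduction nor the product-to-sum identity applies to this structure.


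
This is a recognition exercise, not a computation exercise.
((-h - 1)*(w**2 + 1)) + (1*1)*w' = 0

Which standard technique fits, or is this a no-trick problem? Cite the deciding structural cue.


Technique: separation of variables — solved for the derivative, the right side splits multiplicatively into a function of each variable alone — divide and integrate each side.


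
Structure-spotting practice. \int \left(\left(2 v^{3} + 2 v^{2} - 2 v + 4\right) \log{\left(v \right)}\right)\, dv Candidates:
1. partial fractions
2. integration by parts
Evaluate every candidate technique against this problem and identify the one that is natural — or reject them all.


Diagnosis: integration by parts — choose u = \log{\left(v \right)}: one derivative turns the logarithm algebraic, and the remaining factor 2 v^{3} + 2 v^{2} - 2 v + 4 integrates term by term under the power rule.
- partial fractions — the expression is not a ratio of polynomials that decomposes further.
- integration by parts — applicable, and directly so.


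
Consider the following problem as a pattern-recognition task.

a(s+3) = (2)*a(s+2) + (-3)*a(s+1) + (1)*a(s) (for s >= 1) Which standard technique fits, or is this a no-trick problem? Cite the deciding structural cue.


Verdict: the characteristic-root method — try a geometric ansatz r^s: constant coefficients turn the recurrence into one polynomial equation in r.


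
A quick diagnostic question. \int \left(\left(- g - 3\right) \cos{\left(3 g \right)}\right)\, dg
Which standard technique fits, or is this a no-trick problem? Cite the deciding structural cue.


Verdict: integration by parts — a polynomial factor - g - 3 multiplies \cos{\left(3 g \right)}; differentiating - g - 3 lowers its degree while \cos{\left(3 g \right)} integrates cleanly, so parts wins.


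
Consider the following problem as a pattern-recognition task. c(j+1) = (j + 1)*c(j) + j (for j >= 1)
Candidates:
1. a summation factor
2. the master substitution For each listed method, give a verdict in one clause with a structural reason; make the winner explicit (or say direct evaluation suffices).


Method: a summation factor — an index-dependent multiplier j + 1 rules out characteristic roots; a summation factor converts it to a pure difference.
- a summation factor: yes, a natural case for it.
- the master substitution: this is shift-type recursion, outside the divide-and-conquer template.


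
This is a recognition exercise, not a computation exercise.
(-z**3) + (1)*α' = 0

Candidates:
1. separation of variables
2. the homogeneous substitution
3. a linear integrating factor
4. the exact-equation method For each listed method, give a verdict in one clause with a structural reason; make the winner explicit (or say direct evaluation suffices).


Method: no special technique — with α absent the equation is not coupled at all: direct integration in z.
- separation of variables: with no unknown in the slope, separating variables is a formality — the equation integrates directly.
- the homogeneous substitution: the slope changes under joint rescaling, failing the degree-zero test.
- a linear integrating factor: with the unknown absent the integrating factor is a formality; direct integration is the working structure.
- the exact-equation method — no dependence on the unknown anywhere: exactness is a label without content here.


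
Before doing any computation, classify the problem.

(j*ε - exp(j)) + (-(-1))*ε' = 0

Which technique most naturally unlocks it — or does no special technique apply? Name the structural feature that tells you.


Method: a linear integrating factor — arrange it as ε' + j·ε = (the forcing term) and the integrating factor does the rest.


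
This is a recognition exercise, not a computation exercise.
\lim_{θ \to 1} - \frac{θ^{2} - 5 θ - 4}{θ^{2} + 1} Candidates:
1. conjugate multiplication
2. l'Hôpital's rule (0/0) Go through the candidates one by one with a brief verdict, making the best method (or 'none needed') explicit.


Best approach: no special technique — no zero denominators, no indeterminate clash at 1 — substitute and read off the value.
- conjugate multiplication: no divergent radical difference is present for a conjugate pair to cancel.
- l'Hôpital's rule (0/0) — substituting the point produces a determinate value, not a 0 over 0 clash.


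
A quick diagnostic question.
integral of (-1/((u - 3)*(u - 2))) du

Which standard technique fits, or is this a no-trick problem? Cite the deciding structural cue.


Verdict: partial fractions — a proper rational integrand whose denominator splits into simpler factors — decompose into partial fractions first.


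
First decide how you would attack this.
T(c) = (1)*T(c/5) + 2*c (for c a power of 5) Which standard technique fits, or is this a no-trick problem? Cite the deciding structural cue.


Technique: the master substitution — the call at c/5 makes this multiplicative recursion; the master-style substitution converts it to additive.


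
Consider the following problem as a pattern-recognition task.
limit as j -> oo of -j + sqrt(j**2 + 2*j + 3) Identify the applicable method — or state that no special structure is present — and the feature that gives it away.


Diagnosis: conjugate multiplication — infinity minus infinity with a radical in play — multiply by the conjugate so the divergences of sqrt(j**2 + 2*j + 3) and j annihilate.


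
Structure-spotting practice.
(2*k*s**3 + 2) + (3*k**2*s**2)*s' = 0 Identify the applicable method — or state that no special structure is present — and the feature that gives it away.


Diagnosis: the exact-equation method — d/ds of 2*k*s**3 + 2 equals d/dk of 3*k**2*s**2: the form is a total differential of one potential — integrate it exactly.


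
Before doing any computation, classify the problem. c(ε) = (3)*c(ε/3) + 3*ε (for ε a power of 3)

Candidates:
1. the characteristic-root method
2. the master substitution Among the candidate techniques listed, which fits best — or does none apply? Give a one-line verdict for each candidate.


Best approach: the master substitution — the recursive call is at index ε/3 rather than a shift, a divide-and-conquer shape — substituting ε = 3^m linearizes it.
- the characteristic-root method — a divided-index call is not the fixed-shift linear shape that characteristic roots solve.
- the master substitution: applicable, and directly so.


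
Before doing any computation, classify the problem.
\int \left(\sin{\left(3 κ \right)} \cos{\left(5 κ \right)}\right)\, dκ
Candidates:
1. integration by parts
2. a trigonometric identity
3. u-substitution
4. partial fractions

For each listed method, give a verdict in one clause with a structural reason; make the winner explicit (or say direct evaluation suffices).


Technique: a trigonometric identity — \sin{\left(3 κ \right)} \cos{\left(5 κ \right)} mixes two frequencies; the product-to-sum identity splits it into single-frequency sinusoids.
- integration by parts — not the natural route: no polynomial-kernel product appears — a recursive parts reduction of the trigonometric product exists, but the identity rewrite is direct.
- a trigonometric identity: applicable, and directly so.
- u-substitution — no subexpression of the integrand pairs with its own derivative as a factor — individual terms may offer their own substitutions, but any change of variable covering the whole integral would have to be constructed from outside the expression.
- partial fractions: the expression is not a ratio of polynomials that decomposes further.


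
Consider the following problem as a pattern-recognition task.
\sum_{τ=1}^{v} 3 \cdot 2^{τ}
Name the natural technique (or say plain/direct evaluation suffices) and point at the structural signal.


Method: the geometric series formula — each summand is the previous one scaled by 2; that constant multiplier is itself the geometric structure.


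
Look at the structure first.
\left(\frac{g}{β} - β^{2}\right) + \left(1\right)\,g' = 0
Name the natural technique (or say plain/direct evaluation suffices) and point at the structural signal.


Best approach: a linear integrating factor — linear in the unknown with genuine forcing: multiply through by the exponential of the integrated coefficient and the left side closes into one derivative.


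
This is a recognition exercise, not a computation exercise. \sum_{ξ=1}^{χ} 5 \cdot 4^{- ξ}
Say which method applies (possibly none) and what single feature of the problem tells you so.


Diagnosis: the geometric series formula — consecutive terms stand in a fixed index-free ratio — the geometric sum formula closes it.


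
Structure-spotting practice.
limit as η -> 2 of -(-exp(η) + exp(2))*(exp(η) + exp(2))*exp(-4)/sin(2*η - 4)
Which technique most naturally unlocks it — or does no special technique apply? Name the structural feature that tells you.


Diagnosis: l'Hôpital's rule (0/0) — plug in 2: top and bottom both hit zero, so differentiate each and retry. Expanding numerator and denominator to first order gives the same value — the rule automates exactly that.


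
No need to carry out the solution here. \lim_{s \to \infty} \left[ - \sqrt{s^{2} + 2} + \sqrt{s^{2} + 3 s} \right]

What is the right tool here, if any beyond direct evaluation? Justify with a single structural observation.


Verdict: conjugate multiplication — two divergent pieces with a minus sign between them and a radical in the mix: rationalize \sqrt{s^{2} + 3 s} - \sqrt{s^{2} + 2} before any limit law applies.


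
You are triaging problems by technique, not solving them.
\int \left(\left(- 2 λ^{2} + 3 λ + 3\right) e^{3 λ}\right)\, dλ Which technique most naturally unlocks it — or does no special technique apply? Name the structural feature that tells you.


Technique: integration by parts — differentiate - 2 λ^{2} + 3 λ + 3, integrate e^{3 λ}: each pass lowers the polynomial degree, so parts terminates.


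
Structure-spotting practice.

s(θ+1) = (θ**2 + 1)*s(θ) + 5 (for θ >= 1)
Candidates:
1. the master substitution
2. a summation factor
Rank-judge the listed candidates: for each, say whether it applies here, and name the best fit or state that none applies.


Best approach: a summation factor — one step of memory with a weight θ**2 + 1 that changes as the index grows — the summation-factor construction is built for this.
- the master substitution: the recursive argument is a shift of the index, not a fixed fraction of it.
- a summation factor: yes, a natural case for it.


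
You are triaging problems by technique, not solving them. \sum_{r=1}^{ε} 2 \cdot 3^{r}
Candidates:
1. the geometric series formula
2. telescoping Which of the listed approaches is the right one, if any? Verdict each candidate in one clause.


Method: the geometric series formula — check a ratio of consecutive terms: it is 3, independent of the index, so the geometric formula closes the sum.
- the geometric series formula: applicable, and directly so.
- telescoping: neither a shifted-difference shape nor integer-spaced poles are present.


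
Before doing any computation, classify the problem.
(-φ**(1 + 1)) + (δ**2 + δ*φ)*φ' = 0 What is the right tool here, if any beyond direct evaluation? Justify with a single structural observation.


Method: the homogeneous substitution — the slope is degree-zero homogeneous: the ratio substitution v = φ/δ collapses it. With the right rearrangement (exchanging the roles of the variables where needed), this also fits a Bernoulli template; the homogeneous substitution reads the structure directly.


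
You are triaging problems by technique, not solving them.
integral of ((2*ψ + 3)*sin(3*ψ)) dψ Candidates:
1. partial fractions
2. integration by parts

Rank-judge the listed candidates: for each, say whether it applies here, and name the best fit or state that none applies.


Verdict: integration by parts — 2*ψ + 3 dies after finitely many derivatives while sin(3*ψ) cycles under integration — the tabular/parts setup.
- partial fractions: the expression is not a ratio of polynomials that decomposes further.
- integration by parts — applicable, and directly so.


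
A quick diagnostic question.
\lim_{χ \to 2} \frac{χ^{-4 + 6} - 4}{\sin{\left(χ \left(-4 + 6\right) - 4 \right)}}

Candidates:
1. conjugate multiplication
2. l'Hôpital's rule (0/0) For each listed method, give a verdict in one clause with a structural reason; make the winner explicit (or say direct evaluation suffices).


Verdict: l'Hôpital's rule (0/0) — substituting 2 gives 0 over 0; differentiate top and bottom once and re-evaluate. The standard small-argument limits would also carry it; the rule is the systematic route.
- conjugate multiplication — no difference of divergent radicals appears, so rationalizing has nothing to cancel.
- l'Hôpital's rule (0/0) — applicable, and directly so.


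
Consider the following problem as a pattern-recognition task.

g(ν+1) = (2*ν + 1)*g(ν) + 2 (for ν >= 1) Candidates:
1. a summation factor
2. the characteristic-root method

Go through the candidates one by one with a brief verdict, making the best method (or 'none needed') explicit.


Best approach: a summation factor — one-term recursion with variable weight 2*ν + 1 is solved by product normalization, not by root-finding.
- a summation factor — applies; the problem has the shape this method handles.
- the characteristic-root method: the coefficients change with the index, which the root method cannot absorb.


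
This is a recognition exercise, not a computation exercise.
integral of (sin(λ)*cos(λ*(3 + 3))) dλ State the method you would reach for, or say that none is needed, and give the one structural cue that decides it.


Technique: a trigonometric identity — sin(λ)*cos(λ*(3 + 3)) mixes two frequencies; the product-to-sum identity splits it into single-frequency sinusoids.


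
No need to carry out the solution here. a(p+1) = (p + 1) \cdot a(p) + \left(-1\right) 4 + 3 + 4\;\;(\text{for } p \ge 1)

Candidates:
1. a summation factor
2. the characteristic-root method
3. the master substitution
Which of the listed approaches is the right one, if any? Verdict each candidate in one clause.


Method: a summation factor — it is first-order linear but the coefficient p + 1 depends on the index, so multiply through by a summation factor to telescope it.
- a summation factor: yes — fits the structure here.
- the characteristic-root method: the coefficients vary with the index, breaking the constant-coefficient structure the method needs.
- the master substitution: this is shift-type recursion, outside the divide-and-conquer template.


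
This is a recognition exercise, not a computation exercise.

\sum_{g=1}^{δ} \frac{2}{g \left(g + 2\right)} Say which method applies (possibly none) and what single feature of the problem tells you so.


Method: telescoping — \frac{2}{g \left(g + 2\right)} decomposes into shift-paired simple fractions; the series telescopes to finitely many boundary pieces.


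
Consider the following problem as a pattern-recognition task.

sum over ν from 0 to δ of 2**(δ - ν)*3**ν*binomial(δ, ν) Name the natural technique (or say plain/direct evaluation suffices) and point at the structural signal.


Best approach: the binomial theorem — binomial coefficients against complementary powers of 3 and 2: recognize the binomial expansion and resum.


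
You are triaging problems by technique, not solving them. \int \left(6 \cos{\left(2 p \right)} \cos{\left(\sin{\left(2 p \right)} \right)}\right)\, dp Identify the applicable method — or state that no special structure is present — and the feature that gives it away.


Technique: u-substitution — everything non-trivial happens through the inner expression \sin{\left(2 p \right)}, and its derivative accounts for the remaining factor up to a constant, so set u = \sin{\left(2 p \right)}.


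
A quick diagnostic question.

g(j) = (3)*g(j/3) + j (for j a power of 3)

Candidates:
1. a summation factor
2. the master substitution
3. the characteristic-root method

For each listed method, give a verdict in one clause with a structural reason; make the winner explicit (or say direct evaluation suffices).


Technique: the master substitution — the argument shrinks by the factor 3, so measure the index on a logarithmic scale and the recursion becomes a shift.
- a summation factor — the recursion divides its index rather than shifting it — there is no previous-term chain for a summation factor to telescope.
- the master substitution — yes, a natural case for it.
- the characteristic-root method: the recursion divides its index rather than shifting it — outside the constant-shift family the root method covers.


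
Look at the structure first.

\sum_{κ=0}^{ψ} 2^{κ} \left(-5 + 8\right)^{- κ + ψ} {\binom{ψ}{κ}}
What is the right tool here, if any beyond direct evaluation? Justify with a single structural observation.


Verdict: the binomial theorem — binomial coefficients against complementary powers of 2 and (-5 + 8): recognize the binomial expansion and resum.


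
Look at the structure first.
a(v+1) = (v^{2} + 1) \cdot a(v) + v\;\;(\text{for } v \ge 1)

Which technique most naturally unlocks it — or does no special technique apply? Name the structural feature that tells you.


Best approach: a summation factor — the coefficient v^{2} + 1 drifts with the index, so no fixed root exists; normalizing by the cumulative product telescopes it.


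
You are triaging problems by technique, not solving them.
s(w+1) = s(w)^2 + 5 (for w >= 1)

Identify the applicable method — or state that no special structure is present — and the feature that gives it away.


Technique: no special technique — the new term depends nonlinearly on the old ones, which disqualifies every superposition-based technique.


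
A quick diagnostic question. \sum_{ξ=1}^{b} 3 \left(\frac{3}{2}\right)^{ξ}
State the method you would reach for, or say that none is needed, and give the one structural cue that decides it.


Diagnosis: the geometric series formula — each summand is the previous one scaled by \frac{3}{2}; that constant multiplier is itself the geometric structure.


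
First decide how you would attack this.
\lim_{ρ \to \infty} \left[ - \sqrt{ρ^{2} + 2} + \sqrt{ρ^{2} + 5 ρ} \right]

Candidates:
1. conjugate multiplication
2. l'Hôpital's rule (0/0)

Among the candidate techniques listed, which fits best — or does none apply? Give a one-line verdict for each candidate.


Verdict: conjugate multiplication — two divergent pieces with a minus sign between them and a radical in the mix: rationalize \sqrt{ρ^{2} + 5 ρ} - \sqrt{ρ^{2} + 2} before any limit law applies.
- conjugate multiplication — a fit — the right tool for this form.
- l'Hôpital's rule (0/0) — substitution produces ∞ − ∞ rather than a vanishing quotient; the rule needs a 0/0 ratio to act on.


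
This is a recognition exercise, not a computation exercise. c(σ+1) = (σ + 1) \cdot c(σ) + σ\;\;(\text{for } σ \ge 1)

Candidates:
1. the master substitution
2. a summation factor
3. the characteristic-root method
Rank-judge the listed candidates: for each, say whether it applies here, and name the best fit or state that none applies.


Best approach: a summation factor — because the multiplier σ + 1 is index-dependent, divide through by its running product and sum the resulting differences.
- the master substitution — there is no divide-the-index recursive argument.
- a summation factor: yes, a natural case for it.
- the characteristic-root method — the coefficients vary with the index, breaking the constant-coefficient structure the method needs.


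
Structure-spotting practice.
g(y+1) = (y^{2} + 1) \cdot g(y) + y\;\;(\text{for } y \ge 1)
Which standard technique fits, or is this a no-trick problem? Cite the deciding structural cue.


Technique: a summation factor — an index-dependent multiplier y^{2} + 1 rules out characteristic roots; a summation factor converts it to a pure difference.


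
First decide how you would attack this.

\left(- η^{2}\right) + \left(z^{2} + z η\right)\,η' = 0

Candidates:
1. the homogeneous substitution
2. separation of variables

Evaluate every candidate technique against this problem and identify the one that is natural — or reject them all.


Best approach: the homogeneous substitution — the slope is degree-zero homogeneous: the ratio substitution v = η/z collapses it. Suitably rearranged — at times with the variables' roles exchanged — this doubles as a Bernoulli equation; the homogeneous reading needs no such setup.
- the homogeneous substitution — applies; the problem has the shape this method handles.
- separation of variables: no division isolates the independent variable from the unknown.


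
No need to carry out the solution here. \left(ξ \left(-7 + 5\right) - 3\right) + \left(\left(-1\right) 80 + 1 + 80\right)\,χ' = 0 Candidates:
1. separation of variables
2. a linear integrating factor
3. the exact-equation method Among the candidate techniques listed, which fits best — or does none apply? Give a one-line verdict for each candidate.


Best approach: no special technique — the slope is a function of ξ alone, so integrate both sides directly.
- separation of variables: any separation here is vacuous (nothing depends on the unknown); direct integration is the honest label.
- a linear integrating factor — with the unknown absent the integrating factor is a formality; direct integration is the working structure.
- the exact-equation method: the unknown never enters the equation — exactness holds emptily, with nothing for the method to add.


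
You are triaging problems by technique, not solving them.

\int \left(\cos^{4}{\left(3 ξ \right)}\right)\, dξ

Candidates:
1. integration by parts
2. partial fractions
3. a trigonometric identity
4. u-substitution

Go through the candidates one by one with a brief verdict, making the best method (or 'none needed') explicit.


Verdict: a trigonometric identity — \cos^{4}{\left(3 ξ \right)} calls for power reduction: rewrite via double angles before any antiderivative is attempted.
- integration by parts — not the fit here: there is no polynomial factor to ladder down — parts can still close the trigonometric product by recursion, though the identity rewrite is the direct route.
- partial fractions — there is no rational-function structure to decompose.
- a trigonometric identity — applicable, and directly so.
- u-substitution — no subexpression of the integrand serves as a whole-integral substitution inner — individual terms may offer their own, but none carries its derivative as a factor of the full integrand; a working change of variable would have to be constructed from outside the expression.


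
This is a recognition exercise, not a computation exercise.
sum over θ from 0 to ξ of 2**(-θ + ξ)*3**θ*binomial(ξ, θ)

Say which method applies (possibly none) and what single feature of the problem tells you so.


Best approach: the binomial theorem — binomial(ξ, θ) weighting matched powers of 3 and 2 is the expanded form of (3 + 2)^ξ — fold it back up.


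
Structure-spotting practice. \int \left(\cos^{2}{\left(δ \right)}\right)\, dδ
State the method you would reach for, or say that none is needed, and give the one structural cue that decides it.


Diagnosis: a trigonometric identity — apply power reduction to \cos^{2}{\left(δ \right)}; each application halves the trigonometric degree.


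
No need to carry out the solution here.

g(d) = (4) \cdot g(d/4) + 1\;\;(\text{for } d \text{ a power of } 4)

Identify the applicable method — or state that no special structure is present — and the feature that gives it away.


Best approach: the master substitution — the argument shrinks by the factor 4, so measure the index on a logarithmic scale and the recursion becomes a shift.


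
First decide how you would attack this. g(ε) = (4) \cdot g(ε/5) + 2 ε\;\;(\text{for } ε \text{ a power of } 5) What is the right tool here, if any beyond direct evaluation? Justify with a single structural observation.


Best approach: the master substitution — the argument shrinks by the factor 5, so measure the index on a logarithmic scale and the recursion becomes a shift.


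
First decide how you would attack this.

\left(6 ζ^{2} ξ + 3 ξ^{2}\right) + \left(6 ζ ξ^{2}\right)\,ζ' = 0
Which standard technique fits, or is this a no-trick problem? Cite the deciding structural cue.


Method: the exact-equation method — equality of cross partials is the green light — assemble the potential function term by term.


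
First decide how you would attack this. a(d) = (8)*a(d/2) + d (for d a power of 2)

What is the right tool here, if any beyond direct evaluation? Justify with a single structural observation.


Method: the master substitution — recursion at d/2 is multiplicative in the index; logarithmic reindexing via d = 2^m linearizes it.


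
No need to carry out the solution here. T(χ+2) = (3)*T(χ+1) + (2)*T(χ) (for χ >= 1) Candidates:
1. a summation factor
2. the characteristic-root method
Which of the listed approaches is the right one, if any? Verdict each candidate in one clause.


Best approach: the characteristic-root method — constant coefficients and linearity mean the ansatz r^χ reduces it to solving the characteristic polynomial.
- a summation factor — a summation factor telescopes one-step recursions; this one carries higher-order memory.
- the characteristic-root method: applies; the problem has the shape this method handles.


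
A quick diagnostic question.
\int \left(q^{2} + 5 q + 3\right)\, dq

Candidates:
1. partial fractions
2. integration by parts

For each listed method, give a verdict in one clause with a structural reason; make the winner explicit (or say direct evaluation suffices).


Verdict: no special technique — nothing composite, nothing rational, nothing trigonometric — each constant-multiple power of q integrates by the power rule alone.
- partial fractions — there is no rational-function structure to decompose.
- integration by parts: splitting off a factor buys nothing — the integrand integrates directly without parts.


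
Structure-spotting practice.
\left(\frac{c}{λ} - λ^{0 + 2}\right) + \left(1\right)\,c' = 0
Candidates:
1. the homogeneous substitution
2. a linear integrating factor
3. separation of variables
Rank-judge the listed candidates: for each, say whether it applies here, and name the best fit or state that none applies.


Diagnosis: a linear integrating factor — the unknown enters only to the first power against a nonzero forcing term — the integrating-factor template applies directly.
- the homogeneous substitution — the slope changes under joint rescaling, failing the degree-zero test.
- a linear integrating factor — a fit — the right tool for this form.
- separation of variables — the two dependences are entangled, not a clean product of one-variable pieces.


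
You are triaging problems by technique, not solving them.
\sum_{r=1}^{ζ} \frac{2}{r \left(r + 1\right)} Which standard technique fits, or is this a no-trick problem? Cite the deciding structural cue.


Technique: telescoping — \frac{2}{r \left(r + 1\right)} is a collapsed telescope: expand it into simple fractions to see the cancellation.


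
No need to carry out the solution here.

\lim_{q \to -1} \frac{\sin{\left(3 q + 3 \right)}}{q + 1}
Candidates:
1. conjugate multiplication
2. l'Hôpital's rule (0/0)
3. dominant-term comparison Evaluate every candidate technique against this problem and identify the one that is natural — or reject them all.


Diagnosis: l'Hôpital's rule (0/0) — plug in -1: top and bottom both hit zero, so differentiate each and retry. Expanding numerator and denominator to first order gives the same value — the rule automates exactly that.
- conjugate multiplication — there is no infinity-minus-infinity radical difference to rationalize.
- l'Hôpital's rule (0/0) — yes, a natural case for it.
- dominant-term comparison: this limit is not decided by comparing polynomial growth at infinity.


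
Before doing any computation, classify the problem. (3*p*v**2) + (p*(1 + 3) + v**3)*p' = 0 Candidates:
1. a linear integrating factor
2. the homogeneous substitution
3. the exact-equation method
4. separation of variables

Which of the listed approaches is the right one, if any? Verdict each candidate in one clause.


Method: the exact-equation method — because the two cross partials coincide, the form is conservative as written — recover its potential in (v, p).
- a linear integrating factor — a nonlinear term in the unknown puts this outside the integrating-factor template.
- the homogeneous substitution — the ratio of the variables does not determine the slope.
- the exact-equation method: applies; the problem has the shape this method handles.
- separation of variables — the two dependences are entangled, not a clean product of one-variable pieces.


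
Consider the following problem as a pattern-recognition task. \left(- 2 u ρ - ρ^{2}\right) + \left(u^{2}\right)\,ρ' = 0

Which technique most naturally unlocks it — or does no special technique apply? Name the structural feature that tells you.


Best approach: the homogeneous substitution — scaling u and ρ together leaves the slope fixed — it depends only on ρ/u, so substitute the ratio. A Bernoulli substitution is a fair alternative on this equation directly; the homogeneous reading takes it as given.


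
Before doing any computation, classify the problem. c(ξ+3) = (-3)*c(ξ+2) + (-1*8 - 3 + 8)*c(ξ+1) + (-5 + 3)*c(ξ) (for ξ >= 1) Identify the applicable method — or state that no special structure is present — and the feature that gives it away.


Method: the characteristic-root method — shift-invariance with fixed coefficients calls for exponential trials; the characteristic polynomial finds every r^ξ.


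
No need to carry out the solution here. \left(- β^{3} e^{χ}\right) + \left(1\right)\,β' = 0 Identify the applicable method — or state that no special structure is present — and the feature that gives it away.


Method: separation of variables — solved for the derivative, the right side splits multiplicatively into a function of each variable alone — divide and integrate each side.


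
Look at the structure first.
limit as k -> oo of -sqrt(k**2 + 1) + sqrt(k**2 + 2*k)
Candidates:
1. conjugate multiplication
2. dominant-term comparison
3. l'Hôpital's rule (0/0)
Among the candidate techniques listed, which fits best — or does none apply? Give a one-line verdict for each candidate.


Best approach: conjugate multiplication — the difference sqrt(k**2 + 2*k) - sqrt(k**2 + 1) is an ∞ − ∞ stalemate; its conjugate partner breaks the tie.
- conjugate multiplication: applicable, and directly so.
- dominant-term comparison — no ranking of term growth rates resolves the limit here.
- l'Hôpital's rule (0/0): substitution produces ∞ − ∞ rather than a vanishing quotient; the rule needs a 0/0 ratio to act on.


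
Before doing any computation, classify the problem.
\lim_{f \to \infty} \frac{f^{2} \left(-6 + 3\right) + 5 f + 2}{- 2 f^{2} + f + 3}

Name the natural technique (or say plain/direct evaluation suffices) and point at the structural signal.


Diagnosis: dominant-term comparison — at large f only the top-degree terms survive; compare the leading terms and the limit falls out. As a single quotient, the ∞/∞ shape would yield to repeated differentiation as well — the growth comparison gets there in one look.


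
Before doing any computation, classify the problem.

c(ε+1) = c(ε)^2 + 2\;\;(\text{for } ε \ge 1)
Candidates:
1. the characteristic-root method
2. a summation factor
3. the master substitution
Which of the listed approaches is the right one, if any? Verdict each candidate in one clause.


Verdict: no special technique — the new term depends nonlinearly on the old ones, which disqualifies every superposition-based technique.
- the characteristic-root method — nonlinearity rules out exponential-mode superposition from the start.
- a summation factor — no summation factor applies — the rule is not linear in the sequence values.
- the master substitution: with no divided-index recursive call, reindexing by powers of a base buys nothing.


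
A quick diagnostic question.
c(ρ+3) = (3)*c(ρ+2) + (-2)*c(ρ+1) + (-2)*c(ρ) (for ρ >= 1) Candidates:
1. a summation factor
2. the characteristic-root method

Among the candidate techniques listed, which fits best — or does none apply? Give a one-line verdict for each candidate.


Best approach: the characteristic-root method — linear, homogeneous, constant coefficients: solutions of the form r^ρ exist — find the roots of the characteristic polynomial.
- a summation factor — the recurrence reaches back more than one step, outside the first-order family a summation factor normalizes.
- the characteristic-root method: yes, a natural case for it.


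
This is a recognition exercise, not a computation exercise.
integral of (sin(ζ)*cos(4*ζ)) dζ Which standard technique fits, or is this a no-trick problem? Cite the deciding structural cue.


Best approach: a trigonometric identity — mixed-frequency products such as sin(ζ)*cos(4*ζ) are designed for the product-to-sum formula.


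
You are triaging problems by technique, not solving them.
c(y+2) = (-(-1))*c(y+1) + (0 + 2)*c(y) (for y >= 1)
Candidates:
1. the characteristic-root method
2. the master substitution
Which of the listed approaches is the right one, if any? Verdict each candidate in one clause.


Technique: the characteristic-root method — try a geometric ansatz r^y: constant coefficients turn the recurrence into one polynomial equation in r.
- the characteristic-root method: applies; the problem has the shape this method handles.
- the master substitution — no fixed divisor shrinks the index between calls.


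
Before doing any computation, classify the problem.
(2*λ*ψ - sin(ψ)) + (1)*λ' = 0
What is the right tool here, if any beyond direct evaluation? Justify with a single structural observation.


Method: a linear integrating factor — linear in the unknown with genuine forcing: multiply through by the exponential of the integrated coefficient and the left side closes into one derivative.


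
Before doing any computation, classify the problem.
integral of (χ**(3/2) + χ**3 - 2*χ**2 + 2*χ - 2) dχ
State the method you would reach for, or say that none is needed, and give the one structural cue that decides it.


Verdict: no special technique — every term is a constant multiple of a power of χ; term-wise power-rule integration needs no preliminary transformation.


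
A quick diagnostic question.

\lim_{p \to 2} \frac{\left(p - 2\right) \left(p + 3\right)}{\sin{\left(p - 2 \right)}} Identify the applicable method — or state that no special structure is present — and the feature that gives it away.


Diagnosis: l'Hôpital's rule (0/0) — substituting 2 gives 0 over 0; differentiate top and bottom once and re-evaluate. One could equally expand both pieces locally and compare leading terms; the rule does that in one stroke.


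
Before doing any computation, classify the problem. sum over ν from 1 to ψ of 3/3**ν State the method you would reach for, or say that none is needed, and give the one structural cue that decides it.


Technique: the geometric series formula — consecutive terms stand in a fixed index-free ratio — the geometric sum formula closes it.


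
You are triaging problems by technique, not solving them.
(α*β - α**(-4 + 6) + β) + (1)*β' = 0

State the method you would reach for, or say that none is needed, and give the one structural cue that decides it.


Technique: a linear integrating factor — the unknown enters only to the first power against a nonzero forcing term — the integrating-factor template applies directly.


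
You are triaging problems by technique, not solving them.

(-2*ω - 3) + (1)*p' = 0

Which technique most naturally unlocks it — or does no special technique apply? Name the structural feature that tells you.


Best approach: no special technique — the slope is a function of ω alone, so integrate both sides directly.


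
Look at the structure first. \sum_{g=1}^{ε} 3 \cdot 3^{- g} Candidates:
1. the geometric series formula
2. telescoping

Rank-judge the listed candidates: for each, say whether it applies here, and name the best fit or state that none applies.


Technique: the geometric series formula — consecutive terms stand in a fixed index-free ratio — the geometric sum formula closes it.
- the geometric series formula — applicable, and directly so.
- telescoping — writing out consecutive terms as given produces no pairwise cancellation.
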